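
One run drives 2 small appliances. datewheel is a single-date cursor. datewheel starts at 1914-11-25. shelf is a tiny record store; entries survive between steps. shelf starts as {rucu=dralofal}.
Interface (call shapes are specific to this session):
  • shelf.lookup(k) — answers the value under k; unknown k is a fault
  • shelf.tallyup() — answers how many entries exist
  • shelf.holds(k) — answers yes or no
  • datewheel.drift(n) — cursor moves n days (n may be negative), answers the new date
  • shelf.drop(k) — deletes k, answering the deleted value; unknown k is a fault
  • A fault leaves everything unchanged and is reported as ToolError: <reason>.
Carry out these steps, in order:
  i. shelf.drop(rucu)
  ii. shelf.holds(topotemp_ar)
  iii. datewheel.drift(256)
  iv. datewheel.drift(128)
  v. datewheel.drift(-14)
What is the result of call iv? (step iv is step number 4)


Answer: 1915-12-14

Derivation:
Do: shelf.drop[k→rucu]
See: dralofal
Do: shelf.holds[k→topotemp_ar]
See: no
Do: datewheel.drift[n→256]
See: 1915-08-08
Do: datewheel.drift[n→128]
See: 1915-12-14
Do: datewheel.drift[n→-14]
See: 1915-11-30


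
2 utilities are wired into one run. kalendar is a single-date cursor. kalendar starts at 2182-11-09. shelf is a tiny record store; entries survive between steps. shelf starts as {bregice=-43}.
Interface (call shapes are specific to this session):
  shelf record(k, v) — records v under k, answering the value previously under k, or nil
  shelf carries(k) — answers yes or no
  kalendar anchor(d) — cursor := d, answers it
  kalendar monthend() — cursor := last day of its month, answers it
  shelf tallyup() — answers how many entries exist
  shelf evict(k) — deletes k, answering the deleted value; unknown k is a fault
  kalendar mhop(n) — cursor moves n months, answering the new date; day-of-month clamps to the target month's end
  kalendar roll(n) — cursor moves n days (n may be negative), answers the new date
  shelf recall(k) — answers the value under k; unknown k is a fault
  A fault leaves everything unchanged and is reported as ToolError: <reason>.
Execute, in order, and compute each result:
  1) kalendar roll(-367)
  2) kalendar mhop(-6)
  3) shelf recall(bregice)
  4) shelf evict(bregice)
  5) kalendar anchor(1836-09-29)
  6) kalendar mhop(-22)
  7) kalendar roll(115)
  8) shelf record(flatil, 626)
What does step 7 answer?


Answer: 1835-03-24

Derivation:
Step: kalendar roll[n→-367]
Result: 2181-11-07
Step: kalendar mhop[n→-6]
Result: 2181-05-07
Step: shelf recall[k→bregice]
Result: -43
Step: shelf evict[k→bregice]
Result: -43
Step: kalendar anchor[d→1836-09-29]
Result: 1836-09-29
Step: kalendar mhop[n→-22]
Result: 1834-11-29
Step: kalendar roll[n→115]
Result: 1835-03-24
Step: shelf record[k→flatil; v→626]
Result: nil


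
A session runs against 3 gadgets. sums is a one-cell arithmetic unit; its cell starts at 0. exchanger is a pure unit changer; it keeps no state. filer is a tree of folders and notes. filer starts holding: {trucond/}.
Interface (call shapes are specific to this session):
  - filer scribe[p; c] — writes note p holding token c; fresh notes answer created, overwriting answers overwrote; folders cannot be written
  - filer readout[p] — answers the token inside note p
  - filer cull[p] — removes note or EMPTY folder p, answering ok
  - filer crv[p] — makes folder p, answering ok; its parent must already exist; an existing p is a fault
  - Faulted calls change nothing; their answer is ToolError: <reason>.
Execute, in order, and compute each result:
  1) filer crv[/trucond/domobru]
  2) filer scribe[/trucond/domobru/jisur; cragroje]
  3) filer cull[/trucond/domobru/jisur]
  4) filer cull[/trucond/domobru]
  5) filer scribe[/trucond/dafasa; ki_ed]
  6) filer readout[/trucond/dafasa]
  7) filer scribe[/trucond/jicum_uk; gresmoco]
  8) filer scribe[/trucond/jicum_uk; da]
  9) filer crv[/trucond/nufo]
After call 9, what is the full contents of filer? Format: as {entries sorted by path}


Answer: {trucond/, trucond/dafasa=ki_ed, trucond/jicum_uk=da, trucond/nufo/}

Derivation:
I invoke filer crv with p: /trucond/domobru, yielding ok.
I invoke filer scribe with p: /trucond/domobru/jisur, c: cragroje, → created.
I try filer cull with p: /trucond/domobru/jisur, giving ok.
I invoke filer cull with p: /trucond/domobru, yielding ok.
I invoke filer scribe with p: /trucond/dafasa, c: ki_ed, which returns created.
I run filer readout with p: /trucond/dafasa, yielding ki_ed.
I try filer scribe with p: /trucond/jicum_uk, c: gresmoco, and see created.
I call filer scribe with p: /trucond/jicum_uk, c: da, and see overwrote.
Using filer crv with p: /trucond/nufo, yielding ok.


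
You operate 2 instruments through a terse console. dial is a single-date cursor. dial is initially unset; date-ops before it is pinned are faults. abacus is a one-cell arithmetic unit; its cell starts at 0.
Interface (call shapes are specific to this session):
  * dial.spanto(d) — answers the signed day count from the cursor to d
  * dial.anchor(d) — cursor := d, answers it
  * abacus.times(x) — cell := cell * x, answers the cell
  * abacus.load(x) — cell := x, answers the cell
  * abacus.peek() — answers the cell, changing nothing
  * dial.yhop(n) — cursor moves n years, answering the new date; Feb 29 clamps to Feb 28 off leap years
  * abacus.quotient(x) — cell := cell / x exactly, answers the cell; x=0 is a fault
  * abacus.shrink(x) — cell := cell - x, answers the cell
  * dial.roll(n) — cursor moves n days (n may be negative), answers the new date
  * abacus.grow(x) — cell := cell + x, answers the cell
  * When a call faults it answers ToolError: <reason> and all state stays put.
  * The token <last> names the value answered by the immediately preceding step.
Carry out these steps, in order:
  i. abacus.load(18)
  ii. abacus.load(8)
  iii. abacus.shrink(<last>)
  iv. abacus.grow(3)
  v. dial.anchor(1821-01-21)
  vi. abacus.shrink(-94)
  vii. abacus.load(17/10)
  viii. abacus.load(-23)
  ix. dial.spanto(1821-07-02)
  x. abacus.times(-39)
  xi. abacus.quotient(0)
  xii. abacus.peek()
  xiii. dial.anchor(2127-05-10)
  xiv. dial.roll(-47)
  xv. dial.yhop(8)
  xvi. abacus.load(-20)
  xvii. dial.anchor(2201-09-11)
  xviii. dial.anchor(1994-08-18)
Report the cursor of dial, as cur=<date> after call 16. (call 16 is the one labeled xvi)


Act: abacus.load[18]
Obs: 18
Act: abacus.load[8]
Obs: 8
Act: abacus.shrink[<last>]
Obs: 0
Act: abacus.grow[3]
Obs: 3
Act: dial.anchor[1821-01-21]
Obs: 1821-01-21
Act: abacus.shrink[-94]
Obs: 97
Act: abacus.load[17/10]
Obs: 17/10
Act: abacus.load[-23]
Obs: -23
Act: dial.spanto[1821-07-02]
Obs: 162
Act: abacus.times[-39]
Obs: 897
Act: abacus.quotient[0]
Obs: ToolError: division by zero
Act: abacus.peek[]
Obs: 897
Act: dial.anchor[2127-05-10]
Obs: 2127-05-10
Act: dial.roll[-47]
Obs: 2127-03-24
Act: dial.yhop[8]
Obs: 2135-03-24
Act: abacus.load[-20]
Obs: -20
Act: dial.anchor[2201-09-11]
Obs: 2201-09-11
Act: dial.anchor[1994-08-18]
Obs: 1994-08-18

Answer: cur=2135-03-24


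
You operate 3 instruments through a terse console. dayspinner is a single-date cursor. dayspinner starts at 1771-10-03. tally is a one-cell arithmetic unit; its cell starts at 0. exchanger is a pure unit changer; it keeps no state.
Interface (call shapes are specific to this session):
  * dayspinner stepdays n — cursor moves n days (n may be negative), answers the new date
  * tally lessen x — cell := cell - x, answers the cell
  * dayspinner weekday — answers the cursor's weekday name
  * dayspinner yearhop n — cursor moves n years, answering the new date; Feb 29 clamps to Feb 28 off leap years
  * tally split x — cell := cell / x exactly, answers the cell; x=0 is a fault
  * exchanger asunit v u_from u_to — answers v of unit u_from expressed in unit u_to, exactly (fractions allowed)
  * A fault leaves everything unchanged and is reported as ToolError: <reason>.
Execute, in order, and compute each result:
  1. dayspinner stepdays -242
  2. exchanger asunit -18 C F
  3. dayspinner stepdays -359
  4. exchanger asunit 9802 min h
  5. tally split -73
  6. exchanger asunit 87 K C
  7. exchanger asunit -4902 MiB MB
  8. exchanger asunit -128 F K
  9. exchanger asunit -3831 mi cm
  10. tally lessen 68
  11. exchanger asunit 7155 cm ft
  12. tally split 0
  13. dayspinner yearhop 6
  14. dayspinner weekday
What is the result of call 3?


// 1. dayspinner stepdays(n→-242) == 1771-02-03
// 2. exchanger asunit(v→-18, u_from→C, u_to→F) == -2/5
// 3. dayspinner stepdays(n→-359) == 1770-02-09
// 4. exchanger asunit(v→9802, u_from→min, u_to→h) == 4901/30
// 5. tally split(x→-73) == 0
// 6. exchanger asunit(v→87, u_from→K, u_to→C) == -3723/20
// 7. exchanger asunit(v→-4902, u_from→MiB, u_to→MB) == -80314368/15625
// 8. exchanger asunit(v→-128, u_from→F, u_to→K) == 33167/180
// 9. exchanger asunit(v→-3831, u_from→mi, u_to→cm) == -3082698432/5
// 10. tally lessen(x→68) == -68
// 11. exchanger asunit(v→7155, u_from→cm, u_to→ft) == 59625/254
// 12. tally split(x→0) == ToolError: division by zero
// 13. dayspinner yearhop(n→6) == 1776-02-09
// 14. dayspinner weekday() == Friday

Answer: 1770-02-09


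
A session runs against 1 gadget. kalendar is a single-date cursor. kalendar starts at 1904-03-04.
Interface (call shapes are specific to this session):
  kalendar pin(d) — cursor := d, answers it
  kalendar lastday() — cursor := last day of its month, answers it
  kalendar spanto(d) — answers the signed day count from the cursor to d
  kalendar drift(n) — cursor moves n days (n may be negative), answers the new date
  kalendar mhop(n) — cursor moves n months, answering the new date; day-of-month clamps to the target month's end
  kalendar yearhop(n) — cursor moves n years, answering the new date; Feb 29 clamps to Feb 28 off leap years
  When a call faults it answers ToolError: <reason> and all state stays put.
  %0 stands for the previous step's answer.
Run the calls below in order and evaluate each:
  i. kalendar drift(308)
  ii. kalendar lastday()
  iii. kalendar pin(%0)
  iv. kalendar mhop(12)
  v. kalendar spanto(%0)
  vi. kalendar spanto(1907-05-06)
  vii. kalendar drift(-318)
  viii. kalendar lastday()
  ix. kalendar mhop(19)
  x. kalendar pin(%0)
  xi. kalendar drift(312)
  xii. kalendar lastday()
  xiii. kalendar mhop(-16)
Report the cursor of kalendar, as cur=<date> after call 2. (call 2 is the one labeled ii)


Answer: cur=1905-01-31

Derivation:
Using kalendar drift using n→308, which returns 1905-01-06.
I call kalendar lastday(), which returns 1905-01-31.
Now I run kalendar pin using d→%0: 1905-01-31.
Now I run kalendar mhop using n→12, which returns 1906-01-31.
Now I run kalendar spanto using d→%0: 0.
Then kalendar spanto using d→1907-05-06: 460.
I invoke kalendar drift using n→-318, which returns 1905-03-19.
I call kalendar lastday(), — result: 1905-03-31.
Now I run kalendar mhop using n→19, which returns 1906-10-31.
I invoke kalendar pin using d→%0, giving 1906-10-31.
I use kalendar drift using n→312, and see 1907-09-08.
I call kalendar lastday(), which returns 1907-09-30.
I run kalendar mhop using n→-16, giving 1906-05-30.


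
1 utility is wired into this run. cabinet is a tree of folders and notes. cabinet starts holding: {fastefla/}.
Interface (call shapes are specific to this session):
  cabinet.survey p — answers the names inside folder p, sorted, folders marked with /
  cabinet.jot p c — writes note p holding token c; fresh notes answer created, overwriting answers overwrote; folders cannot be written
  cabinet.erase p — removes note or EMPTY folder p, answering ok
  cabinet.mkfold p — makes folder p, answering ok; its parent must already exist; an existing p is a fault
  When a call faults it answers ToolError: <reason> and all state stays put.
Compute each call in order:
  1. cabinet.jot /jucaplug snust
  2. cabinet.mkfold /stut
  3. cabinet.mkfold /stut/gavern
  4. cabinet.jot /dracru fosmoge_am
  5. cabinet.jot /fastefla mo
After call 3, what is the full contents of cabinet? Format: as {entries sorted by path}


→ cabinet.jot(p: /jucaplug, c: snust)
← created
→ cabinet.mkfold(p: /stut)
← ok
→ cabinet.mkfold(p: /stut/gavern)
← ok
→ cabinet.jot(p: /dracru, c: fosmoge_am)
← created
→ cabinet.jot(p: /fastefla, c: mo)
← ToolError: is a directory

Answer: {fastefla/, jucaplug=snust, stut/, stut/gavern/}


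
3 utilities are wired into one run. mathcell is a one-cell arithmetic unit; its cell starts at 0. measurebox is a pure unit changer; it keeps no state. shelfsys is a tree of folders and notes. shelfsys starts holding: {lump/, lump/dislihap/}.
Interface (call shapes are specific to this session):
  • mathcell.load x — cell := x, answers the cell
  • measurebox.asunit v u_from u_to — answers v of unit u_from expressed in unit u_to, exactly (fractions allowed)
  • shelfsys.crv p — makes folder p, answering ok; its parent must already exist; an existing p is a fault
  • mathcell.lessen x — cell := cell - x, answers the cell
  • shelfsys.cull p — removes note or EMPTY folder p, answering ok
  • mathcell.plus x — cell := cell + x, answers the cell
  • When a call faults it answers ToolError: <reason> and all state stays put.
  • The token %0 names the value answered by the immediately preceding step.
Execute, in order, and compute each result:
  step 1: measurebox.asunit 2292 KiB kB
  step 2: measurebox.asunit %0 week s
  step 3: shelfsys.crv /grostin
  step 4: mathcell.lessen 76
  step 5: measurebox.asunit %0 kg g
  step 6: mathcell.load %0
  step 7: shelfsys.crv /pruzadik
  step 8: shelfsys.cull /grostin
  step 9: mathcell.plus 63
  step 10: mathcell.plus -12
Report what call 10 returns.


Answer: -75949

Derivation:
==> measurebox.asunit(v: 2292, u_from: KiB, u_to: kB)
<== 293376/125
==> measurebox.asunit(v: %0, u_from: week, u_to: s)
<== 7097352192/5
==> shelfsys.crv(p: /grostin)
<== ok
==> mathcell.lessen(x: 76)
<== -76
==> measurebox.asunit(v: %0, u_from: kg, u_to: g)
<== -76000
==> mathcell.load(x: %0)
<== -76000
==> shelfsys.crv(p: /pruzadik)
<== ok
==> shelfsys.cull(p: /grostin)
<== ok
==> mathcell.plus(x: 63)
<== -75937
==> mathcell.plus(x: -12)
<== -75949


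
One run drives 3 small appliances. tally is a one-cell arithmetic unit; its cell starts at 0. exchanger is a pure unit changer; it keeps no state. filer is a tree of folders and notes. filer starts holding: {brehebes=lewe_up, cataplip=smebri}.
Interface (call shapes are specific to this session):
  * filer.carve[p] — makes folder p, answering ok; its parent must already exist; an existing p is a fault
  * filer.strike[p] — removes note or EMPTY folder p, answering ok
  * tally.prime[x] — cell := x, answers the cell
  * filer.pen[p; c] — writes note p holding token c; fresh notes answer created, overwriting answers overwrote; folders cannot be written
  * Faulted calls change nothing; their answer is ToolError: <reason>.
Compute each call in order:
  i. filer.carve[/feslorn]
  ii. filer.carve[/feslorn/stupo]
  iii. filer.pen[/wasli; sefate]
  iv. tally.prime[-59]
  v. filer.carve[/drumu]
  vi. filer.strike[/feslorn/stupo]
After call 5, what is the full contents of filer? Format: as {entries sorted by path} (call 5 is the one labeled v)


→ filer.carve(p: /feslorn)
← ok
→ filer.carve(p: /feslorn/stupo)
← ok
→ filer.pen(p: /wasli, c: sefate)
← created
→ tally.prime(x: -59)
← -59
→ filer.carve(p: /drumu)
← ok
→ filer.strike(p: /feslorn/stupo)
← ok

Answer: {brehebes=lewe_up, cataplip=smebri, drumu/, feslorn/, feslorn/stupo/, wasli=sefate}


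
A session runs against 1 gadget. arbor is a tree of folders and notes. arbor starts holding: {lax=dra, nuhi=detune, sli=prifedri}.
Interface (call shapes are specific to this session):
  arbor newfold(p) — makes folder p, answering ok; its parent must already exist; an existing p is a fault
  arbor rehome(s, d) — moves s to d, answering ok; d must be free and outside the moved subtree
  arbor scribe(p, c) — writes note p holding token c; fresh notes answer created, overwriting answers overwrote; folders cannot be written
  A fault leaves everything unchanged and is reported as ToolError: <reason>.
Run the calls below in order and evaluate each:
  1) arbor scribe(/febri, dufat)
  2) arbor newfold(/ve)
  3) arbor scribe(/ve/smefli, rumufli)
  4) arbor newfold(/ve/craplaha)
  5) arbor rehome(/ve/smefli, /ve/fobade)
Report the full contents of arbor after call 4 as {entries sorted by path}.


I invoke arbor scribe(p='/febri', c='dufat'), and get created.
Now I run arbor newfold(p='/ve'), giving ok.
I run arbor scribe(p='/ve/smefli', c='rumufli'), giving created.
Next I call arbor newfold(p='/ve/craplaha'), and get ok.
I use arbor rehome(s='/ve/smefli', d='/ve/fobade'), → ok.

Answer: {febri=dufat, lax=dra, nuhi=detune, sli=prifedri, ve/, ve/craplaha/, ve/smefli=rumufli}


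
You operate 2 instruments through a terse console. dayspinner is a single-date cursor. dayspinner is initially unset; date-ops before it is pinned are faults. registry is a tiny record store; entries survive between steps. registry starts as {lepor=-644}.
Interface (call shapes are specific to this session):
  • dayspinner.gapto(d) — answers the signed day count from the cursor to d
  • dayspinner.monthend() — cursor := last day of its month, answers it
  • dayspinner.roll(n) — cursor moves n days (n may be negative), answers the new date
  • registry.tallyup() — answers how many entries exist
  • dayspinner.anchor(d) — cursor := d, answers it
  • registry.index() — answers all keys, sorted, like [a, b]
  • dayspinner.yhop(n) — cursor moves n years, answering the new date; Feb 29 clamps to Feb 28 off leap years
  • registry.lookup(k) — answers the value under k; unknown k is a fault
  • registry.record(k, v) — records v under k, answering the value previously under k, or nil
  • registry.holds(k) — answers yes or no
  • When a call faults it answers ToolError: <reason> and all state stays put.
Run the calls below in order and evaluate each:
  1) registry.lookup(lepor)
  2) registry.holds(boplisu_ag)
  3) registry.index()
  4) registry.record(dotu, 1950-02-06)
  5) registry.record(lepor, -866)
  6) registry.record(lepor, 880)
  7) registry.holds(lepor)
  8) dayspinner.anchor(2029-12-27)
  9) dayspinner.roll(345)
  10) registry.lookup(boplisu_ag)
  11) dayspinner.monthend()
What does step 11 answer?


Answer: 2030-12-31

Derivation:
·→ registry.lookup(k→lepor)
·← -644
·→ registry.holds(k→boplisu_ag)
·← no
·→ registry.index()
·← [lepor]
·→ registry.record(k→dotu, v→1950-02-06)
·← nil
·→ registry.record(k→lepor, v→-866)
·← -644
·→ registry.record(k→lepor, v→880)
·← -866
·→ registry.holds(k→lepor)
·← yes
·→ dayspinner.anchor(d→2029-12-27)
·← 2029-12-27
·→ dayspinner.roll(n→345)
·← 2030-12-07
·→ registry.lookup(k→boplisu_ag)
·← ToolError: no such key boplisu_ag
·→ dayspinner.monthend()
·← 2030-12-31


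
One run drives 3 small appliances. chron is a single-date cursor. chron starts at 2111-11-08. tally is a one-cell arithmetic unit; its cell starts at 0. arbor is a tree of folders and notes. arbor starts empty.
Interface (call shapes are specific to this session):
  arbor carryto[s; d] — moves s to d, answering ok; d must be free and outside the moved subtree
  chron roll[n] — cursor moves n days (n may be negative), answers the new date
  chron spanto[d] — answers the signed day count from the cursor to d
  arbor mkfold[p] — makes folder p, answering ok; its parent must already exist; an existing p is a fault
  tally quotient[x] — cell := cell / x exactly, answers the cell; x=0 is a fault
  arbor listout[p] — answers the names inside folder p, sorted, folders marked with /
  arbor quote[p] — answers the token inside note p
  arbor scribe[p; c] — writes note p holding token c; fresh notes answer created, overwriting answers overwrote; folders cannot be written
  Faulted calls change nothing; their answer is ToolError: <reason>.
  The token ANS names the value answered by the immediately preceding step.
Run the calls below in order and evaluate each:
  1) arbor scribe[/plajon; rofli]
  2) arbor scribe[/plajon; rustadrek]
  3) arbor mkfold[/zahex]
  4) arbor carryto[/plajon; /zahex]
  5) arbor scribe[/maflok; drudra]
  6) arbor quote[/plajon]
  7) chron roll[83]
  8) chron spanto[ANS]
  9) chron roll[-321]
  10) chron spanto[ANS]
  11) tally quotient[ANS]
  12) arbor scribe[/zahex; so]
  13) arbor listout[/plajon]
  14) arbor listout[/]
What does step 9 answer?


Answer: 2111-03-15

Derivation:
~$ arbor scribe p: /plajon c: rofli
[out] created
~$ arbor scribe p: /plajon c: rustadrek
[out] overwrote
~$ arbor mkfold p: /zahex
[out] ok
~$ arbor carryto s: /plajon d: /zahex
[out] ToolError: exists
~$ arbor scribe p: /maflok c: drudra
[out] created
~$ arbor quote p: /plajon
[out] rustadrek
~$ chron roll n: 83
[out] 2112-01-30
~$ chron spanto d: ANS
[out] 0
~$ chron roll n: -321
[out] 2111-03-15
~$ chron spanto d: ANS
[out] 0
~$ tally quotient x: ANS
[out] ToolError: division by zero
~$ arbor scribe p: /zahex c: so
[out] ToolError: is a directory
~$ arbor listout p: /plajon
[out] ToolError: not a directory
~$ arbor listout p: /
[out] [maflok, plajon, zahex/]


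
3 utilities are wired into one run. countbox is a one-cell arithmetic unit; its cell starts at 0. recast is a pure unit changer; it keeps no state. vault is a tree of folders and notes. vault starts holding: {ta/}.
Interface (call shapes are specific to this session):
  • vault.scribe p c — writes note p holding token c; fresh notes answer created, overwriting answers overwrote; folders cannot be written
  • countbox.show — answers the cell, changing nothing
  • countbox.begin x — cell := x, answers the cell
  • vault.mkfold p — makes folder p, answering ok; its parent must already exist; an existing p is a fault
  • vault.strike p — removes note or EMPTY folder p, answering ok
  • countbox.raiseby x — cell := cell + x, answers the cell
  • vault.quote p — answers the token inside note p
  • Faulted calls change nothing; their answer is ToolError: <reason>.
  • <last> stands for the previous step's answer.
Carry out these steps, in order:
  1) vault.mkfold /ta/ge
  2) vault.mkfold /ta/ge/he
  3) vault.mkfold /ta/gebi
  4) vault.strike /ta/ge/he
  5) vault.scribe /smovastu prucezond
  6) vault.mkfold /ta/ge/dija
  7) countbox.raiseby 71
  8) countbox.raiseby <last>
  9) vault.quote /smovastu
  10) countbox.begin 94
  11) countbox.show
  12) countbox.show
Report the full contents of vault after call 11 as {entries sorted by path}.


Answer: {smovastu=prucezond, ta/, ta/ge/, ta/ge/dija/, ta/gebi/}

Derivation:
I try mkfold passing p→/ta/ge, and get ok.
Next I call mkfold passing p→/ta/ge/he, → ok.
I try mkfold passing p→/ta/gebi, and get ok.
Invoking strike passing p→/ta/ge/he, which returns ok.
Now I run scribe passing p→/smovastu, c→prucezond, and see created.
Next I call mkfold passing p→/ta/ge/dija, and see ok.
Calling raiseby passing x→71, → 71.
Then raiseby passing x→<last>, giving 142.
Then quote passing p→/smovastu: prucezond.
Calling begin passing x→94, and get 94.
Next I call show, and see 94.
I use show(), and get 94.


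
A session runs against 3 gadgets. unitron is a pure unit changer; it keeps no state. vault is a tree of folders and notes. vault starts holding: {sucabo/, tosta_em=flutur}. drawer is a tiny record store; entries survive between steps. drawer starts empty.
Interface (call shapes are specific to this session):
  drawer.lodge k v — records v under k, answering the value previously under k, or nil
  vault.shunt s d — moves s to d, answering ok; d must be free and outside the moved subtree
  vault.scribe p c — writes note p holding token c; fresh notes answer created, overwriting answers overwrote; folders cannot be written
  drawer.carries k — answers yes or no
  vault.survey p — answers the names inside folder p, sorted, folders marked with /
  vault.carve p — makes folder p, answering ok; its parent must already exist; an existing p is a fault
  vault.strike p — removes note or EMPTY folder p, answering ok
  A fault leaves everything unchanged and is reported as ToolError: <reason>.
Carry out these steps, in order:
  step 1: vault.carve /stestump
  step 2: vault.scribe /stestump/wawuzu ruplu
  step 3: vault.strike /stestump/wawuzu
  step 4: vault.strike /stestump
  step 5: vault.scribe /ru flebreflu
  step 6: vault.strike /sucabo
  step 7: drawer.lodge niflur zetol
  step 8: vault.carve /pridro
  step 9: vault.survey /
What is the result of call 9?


% vault.carve(p→/stestump) ~> ok
% vault.scribe(p→/stestump/wawuzu, c→ruplu) ~> created
% vault.strike(p→/stestump/wawuzu) ~> ok
% vault.strike(p→/stestump) ~> ok
% vault.scribe(p→/ru, c→flebreflu) ~> created
% vault.strike(p→/sucabo) ~> ok
% drawer.lodge(k→niflur, v→zetol) ~> nil
% vault.carve(p→/pridro) ~> ok
% vault.survey(p→/) ~> [pridro/, ru, tosta_em]

Answer: [pridro/, ru, tosta_em]


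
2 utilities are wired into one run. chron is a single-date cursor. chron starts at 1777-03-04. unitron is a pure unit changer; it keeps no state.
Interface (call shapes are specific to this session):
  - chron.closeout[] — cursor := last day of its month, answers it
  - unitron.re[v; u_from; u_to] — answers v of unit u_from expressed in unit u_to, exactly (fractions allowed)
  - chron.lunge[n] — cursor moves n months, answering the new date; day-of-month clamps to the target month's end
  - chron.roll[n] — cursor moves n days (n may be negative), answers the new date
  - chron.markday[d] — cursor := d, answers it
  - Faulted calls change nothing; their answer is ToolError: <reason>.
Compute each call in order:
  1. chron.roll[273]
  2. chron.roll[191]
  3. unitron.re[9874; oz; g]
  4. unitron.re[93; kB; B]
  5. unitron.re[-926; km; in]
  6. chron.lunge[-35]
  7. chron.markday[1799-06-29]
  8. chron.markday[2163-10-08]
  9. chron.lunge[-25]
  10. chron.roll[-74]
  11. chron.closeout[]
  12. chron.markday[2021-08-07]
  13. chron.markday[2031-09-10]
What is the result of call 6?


Answer: 1775-07-11

Derivation:
Calling chron.roll using n→273, and get 1777-12-02.
Invoking chron.roll using n→191, and get 1778-06-11.
I try unitron.re using v→9874, u_from→oz, u_to→g, and get 223938553069/800000.
I call unitron.re using v→93, u_from→kB, u_to→B, and see 93000.
I invoke unitron.re using v→-926, u_from→km, u_to→in, giving -4630000000/127.
Next I call chron.lunge using n→-35, and see 1775-07-11.
I run chron.markday using d→1799-06-29, giving 1799-06-29.
Next I call chron.markday using d→2163-10-08, — result: 2163-10-08.
Next I call chron.lunge using n→-25, which returns 2161-09-08.
I call chron.roll using n→-74, yielding 2161-06-26.
Invoking chron.closeout(), giving 2161-06-30.
Then chron.markday using d→2021-08-07, — result: 2021-08-07.
Calling chron.markday using d→2031-09-10, → 2031-09-10.


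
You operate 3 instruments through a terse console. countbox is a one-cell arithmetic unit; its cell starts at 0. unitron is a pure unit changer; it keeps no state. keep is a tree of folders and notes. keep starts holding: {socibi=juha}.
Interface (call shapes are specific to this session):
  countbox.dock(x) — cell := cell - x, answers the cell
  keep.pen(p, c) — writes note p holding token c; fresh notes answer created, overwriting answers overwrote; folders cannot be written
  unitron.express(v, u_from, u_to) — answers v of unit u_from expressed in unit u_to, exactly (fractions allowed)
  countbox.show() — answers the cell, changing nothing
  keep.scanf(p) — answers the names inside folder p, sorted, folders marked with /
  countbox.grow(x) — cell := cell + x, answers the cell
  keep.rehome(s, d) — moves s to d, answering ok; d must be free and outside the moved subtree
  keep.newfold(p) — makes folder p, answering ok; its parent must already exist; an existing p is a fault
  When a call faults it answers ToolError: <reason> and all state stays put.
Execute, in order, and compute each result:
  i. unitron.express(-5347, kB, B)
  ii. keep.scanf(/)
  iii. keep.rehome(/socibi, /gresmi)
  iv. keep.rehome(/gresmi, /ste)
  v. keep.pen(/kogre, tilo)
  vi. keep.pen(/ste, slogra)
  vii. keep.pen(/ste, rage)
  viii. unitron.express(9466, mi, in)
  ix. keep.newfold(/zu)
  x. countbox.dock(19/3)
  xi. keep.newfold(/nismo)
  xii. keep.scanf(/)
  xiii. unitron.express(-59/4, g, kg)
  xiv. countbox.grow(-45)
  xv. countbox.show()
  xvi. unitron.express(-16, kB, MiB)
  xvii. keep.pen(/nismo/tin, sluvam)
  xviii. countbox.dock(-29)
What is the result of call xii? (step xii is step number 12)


Answer: [kogre, nismo/, ste, zu/]

Derivation:
// 1. express(v='-5347', u_from='kB', u_to='B') : -5347000
// 2. scanf(p='/') : [socibi]
// 3. rehome(s='/socibi', d='/gresmi') : ok
// 4. rehome(s='/gresmi', d='/ste') : ok
// 5. pen(p='/kogre', c='tilo') : created
// 6. pen(p='/ste', c='slogra') : overwrote
// 7. pen(p='/ste', c='rage') : overwrote
// 8. express(v='9466', u_from='mi', u_to='in') : 599765760
// 9. newfold(p='/zu') : ok
// 10. dock(x='19/3') : -19/3
// 11. newfold(p='/nismo') : ok
// 12. scanf(p='/') : [kogre, nismo/, ste, zu/]
// 13. express(v='-59/4', u_from='g', u_to='kg') : -59/4000
// 14. grow(x='-45') : -154/3
// 15. show() : -154/3
// 16. express(v='-16', u_from='kB', u_to='MiB') : -125/8192
// 17. pen(p='/nismo/tin', c='sluvam') : created
// 18. dock(x='-29') : -67/3


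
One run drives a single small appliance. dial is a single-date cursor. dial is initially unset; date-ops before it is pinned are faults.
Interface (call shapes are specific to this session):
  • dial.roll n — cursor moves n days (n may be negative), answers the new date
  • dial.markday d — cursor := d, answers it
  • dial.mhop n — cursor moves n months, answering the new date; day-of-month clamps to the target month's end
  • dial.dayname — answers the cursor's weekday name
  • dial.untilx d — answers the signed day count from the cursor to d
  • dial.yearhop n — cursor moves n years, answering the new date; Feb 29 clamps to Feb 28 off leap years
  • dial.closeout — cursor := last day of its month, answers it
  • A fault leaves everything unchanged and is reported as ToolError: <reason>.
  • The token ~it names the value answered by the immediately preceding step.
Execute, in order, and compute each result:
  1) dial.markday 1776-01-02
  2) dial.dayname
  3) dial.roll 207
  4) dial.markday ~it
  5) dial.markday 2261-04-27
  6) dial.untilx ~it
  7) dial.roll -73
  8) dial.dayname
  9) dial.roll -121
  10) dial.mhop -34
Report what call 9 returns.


Answer: 2260-10-15

Derivation:
I use markday on 1776-01-02, and get 1776-01-02.
I call dayname(), giving Tuesday.
Next I call roll on 207, giving 1776-07-27.
Invoking markday on ~it, and see 1776-07-27.
Then markday on 2261-04-27, giving 2261-04-27.
Calling untilx on ~it, and get 0.
I run roll on -73, which returns 2261-02-13.
I invoke dayname, giving Wednesday.
I call roll on -121: 2260-10-15.
Calling mhop on -34, and get 2257-12-15.


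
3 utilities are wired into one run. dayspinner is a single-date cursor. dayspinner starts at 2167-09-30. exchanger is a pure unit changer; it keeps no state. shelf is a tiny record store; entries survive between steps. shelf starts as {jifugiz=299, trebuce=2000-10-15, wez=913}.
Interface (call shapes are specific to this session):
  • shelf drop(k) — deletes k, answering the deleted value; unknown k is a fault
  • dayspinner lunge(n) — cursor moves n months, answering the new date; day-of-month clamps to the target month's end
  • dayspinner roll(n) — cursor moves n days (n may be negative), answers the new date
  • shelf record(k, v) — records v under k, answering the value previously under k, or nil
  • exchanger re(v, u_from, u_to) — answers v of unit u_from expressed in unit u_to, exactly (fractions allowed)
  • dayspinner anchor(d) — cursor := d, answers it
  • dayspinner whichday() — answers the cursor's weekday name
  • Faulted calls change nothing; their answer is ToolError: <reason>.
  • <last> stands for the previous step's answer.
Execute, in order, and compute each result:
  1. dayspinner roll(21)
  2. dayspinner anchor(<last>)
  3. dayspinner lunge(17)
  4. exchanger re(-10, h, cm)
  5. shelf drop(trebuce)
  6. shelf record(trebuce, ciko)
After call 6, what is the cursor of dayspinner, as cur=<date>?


Answer: cur=2169-03-21

Derivation:
I call dayspinner roll using n: 21, and see 2167-10-21.
I invoke dayspinner anchor using d: <last>, and see 2167-10-21.
I invoke dayspinner lunge using n: 17, yielding 2169-03-21.
Now I run exchanger re using v: -10, u_from: h, u_to: cm, which returns ToolError: incompatible units.
Next I call shelf drop using k: trebuce, which returns 2000-10-15.
Then shelf record using k: trebuce, v: ciko, giving nil.


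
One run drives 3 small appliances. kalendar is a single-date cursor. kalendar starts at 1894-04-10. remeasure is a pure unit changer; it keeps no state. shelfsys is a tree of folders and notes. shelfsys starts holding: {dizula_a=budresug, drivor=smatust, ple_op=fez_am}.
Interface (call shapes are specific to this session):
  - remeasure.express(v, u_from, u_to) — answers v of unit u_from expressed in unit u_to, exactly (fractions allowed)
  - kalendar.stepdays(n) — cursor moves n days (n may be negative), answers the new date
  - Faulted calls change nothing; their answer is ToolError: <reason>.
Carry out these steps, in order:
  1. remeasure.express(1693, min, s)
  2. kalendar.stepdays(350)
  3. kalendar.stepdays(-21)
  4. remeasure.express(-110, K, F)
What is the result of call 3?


Do: remeasure.express[v→1693; u_from→min; u_to→s]
See: 101580
Do: kalendar.stepdays[n→350]
See: 1895-03-26
Do: kalendar.stepdays[n→-21]
See: 1895-03-05
Do: remeasure.express[v→-110; u_from→K; u_to→F]
See: -65767/100

Answer: 1895-03-05


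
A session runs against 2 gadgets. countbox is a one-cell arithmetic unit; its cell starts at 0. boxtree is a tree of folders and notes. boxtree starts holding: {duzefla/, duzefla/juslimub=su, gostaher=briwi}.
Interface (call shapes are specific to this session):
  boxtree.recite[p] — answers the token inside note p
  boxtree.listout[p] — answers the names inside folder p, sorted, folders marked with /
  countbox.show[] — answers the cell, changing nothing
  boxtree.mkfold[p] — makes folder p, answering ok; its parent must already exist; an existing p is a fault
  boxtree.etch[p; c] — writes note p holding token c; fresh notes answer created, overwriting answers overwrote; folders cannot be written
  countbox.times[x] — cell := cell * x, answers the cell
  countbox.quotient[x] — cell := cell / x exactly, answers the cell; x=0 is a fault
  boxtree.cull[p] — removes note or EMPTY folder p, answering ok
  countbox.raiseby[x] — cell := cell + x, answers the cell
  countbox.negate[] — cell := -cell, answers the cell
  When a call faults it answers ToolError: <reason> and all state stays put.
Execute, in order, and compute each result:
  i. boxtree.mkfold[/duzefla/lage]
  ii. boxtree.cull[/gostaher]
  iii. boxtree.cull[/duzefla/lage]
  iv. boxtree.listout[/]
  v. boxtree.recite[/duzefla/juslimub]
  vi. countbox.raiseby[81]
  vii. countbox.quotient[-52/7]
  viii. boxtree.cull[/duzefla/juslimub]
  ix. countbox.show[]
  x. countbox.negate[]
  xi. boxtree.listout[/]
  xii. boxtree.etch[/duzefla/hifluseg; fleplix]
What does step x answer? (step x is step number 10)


I try boxtree.mkfold on p='/duzefla/lage': ok.
Calling boxtree.cull on p='/gostaher', and see ok.
I try boxtree.cull on p='/duzefla/lage', → ok.
Calling boxtree.listout on p='/', which returns [duzefla/].
Now I run boxtree.recite on p='/duzefla/juslimub', which returns su.
Now I run countbox.raiseby on x='81', — result: 81.
Calling countbox.quotient on x='-52/7', and see -567/52.
I use boxtree.cull on p='/duzefla/juslimub', — result: ok.
Calling countbox.show(), giving -567/52.
Next I call countbox.negate, and see 567/52.
Using boxtree.listout on p='/', → [duzefla/].
Invoking boxtree.etch on p='/duzefla/hifluseg', c='fleplix': created.

Answer: 567/52


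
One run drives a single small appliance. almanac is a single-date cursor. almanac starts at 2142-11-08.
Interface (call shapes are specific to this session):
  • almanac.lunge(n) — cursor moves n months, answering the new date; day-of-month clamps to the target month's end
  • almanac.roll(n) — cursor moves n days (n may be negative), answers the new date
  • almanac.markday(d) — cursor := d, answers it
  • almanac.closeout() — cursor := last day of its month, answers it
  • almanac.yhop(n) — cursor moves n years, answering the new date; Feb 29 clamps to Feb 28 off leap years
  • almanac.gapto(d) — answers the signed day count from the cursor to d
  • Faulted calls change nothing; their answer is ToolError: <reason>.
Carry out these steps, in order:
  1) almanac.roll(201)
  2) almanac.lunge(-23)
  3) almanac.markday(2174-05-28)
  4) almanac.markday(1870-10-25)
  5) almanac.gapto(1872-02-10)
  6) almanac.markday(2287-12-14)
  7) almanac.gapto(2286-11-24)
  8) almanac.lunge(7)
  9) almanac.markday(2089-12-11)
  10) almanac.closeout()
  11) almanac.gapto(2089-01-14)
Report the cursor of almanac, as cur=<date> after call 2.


Step: roll[n→201]
Result: 2143-05-28
Step: lunge[n→-23]
Result: 2141-06-28
Step: markday[d→2174-05-28]
Result: 2174-05-28
Step: markday[d→1870-10-25]
Result: 1870-10-25
Step: gapto[d→1872-02-10]
Result: 473
Step: markday[d→2287-12-14]
Result: 2287-12-14
Step: gapto[d→2286-11-24]
Result: -385
Step: lunge[n→7]
Result: 2288-07-14
Step: markday[d→2089-12-11]
Result: 2089-12-11
Step: closeout[]
Result: 2089-12-31
Step: gapto[d→2089-01-14]
Result: -351

Answer: cur=2141-06-28


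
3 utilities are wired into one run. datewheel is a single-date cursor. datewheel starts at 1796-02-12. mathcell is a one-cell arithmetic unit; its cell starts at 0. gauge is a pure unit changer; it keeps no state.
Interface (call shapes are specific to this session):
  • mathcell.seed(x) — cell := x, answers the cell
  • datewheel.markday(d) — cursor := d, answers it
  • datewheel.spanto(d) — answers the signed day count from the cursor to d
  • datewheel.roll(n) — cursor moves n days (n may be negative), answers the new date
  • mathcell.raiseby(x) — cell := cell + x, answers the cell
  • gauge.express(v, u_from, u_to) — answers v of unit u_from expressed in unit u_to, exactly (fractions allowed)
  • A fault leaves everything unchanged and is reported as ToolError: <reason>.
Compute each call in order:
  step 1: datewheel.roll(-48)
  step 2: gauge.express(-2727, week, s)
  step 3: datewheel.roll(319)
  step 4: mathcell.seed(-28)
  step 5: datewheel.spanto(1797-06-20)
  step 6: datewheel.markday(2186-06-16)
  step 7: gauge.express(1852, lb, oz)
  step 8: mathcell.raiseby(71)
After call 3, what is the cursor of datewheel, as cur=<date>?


>> datewheel.roll(-48)
<< 1795-12-26
>> gauge.express(-2727, week, s)
<< -1649289600
>> datewheel.roll(319)
<< 1796-11-09
>> mathcell.seed(-28)
<< -28
>> datewheel.spanto(1797-06-20)
<< 223
>> datewheel.markday(2186-06-16)
<< 2186-06-16
>> gauge.express(1852, lb, oz)
<< 29632
>> mathcell.raiseby(71)
<< 43

Answer: cur=1796-11-09


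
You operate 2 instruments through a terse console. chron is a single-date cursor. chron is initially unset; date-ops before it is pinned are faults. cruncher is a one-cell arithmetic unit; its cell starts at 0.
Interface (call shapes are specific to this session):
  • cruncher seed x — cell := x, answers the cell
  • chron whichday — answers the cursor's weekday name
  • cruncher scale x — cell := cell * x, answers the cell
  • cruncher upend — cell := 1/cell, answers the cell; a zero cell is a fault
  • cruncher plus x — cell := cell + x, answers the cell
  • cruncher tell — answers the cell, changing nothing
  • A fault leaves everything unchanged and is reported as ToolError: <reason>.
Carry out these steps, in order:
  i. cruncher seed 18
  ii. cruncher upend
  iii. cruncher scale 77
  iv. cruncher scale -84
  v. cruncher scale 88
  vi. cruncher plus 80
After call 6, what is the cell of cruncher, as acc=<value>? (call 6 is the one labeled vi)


>> cruncher seed(x=18)
<< 18
>> cruncher upend()
<< 1/18
>> cruncher scale(x=77)
<< 77/18
>> cruncher scale(x=-84)
<< -1078/3
>> cruncher scale(x=88)
<< -94864/3
>> cruncher plus(x=80)
<< -94624/3

Answer: acc=-94624/3
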